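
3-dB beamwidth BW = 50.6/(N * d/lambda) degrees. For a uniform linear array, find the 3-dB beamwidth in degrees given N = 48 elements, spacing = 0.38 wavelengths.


2.77 deg


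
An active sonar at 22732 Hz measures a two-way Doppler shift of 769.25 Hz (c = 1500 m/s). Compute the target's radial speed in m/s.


25.38 m/s


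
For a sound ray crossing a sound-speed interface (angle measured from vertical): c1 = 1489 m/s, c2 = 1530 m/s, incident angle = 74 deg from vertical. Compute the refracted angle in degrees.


81.02 deg


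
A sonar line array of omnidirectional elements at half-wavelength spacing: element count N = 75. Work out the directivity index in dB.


DI = 10*log10(75) = 18.75

18.75 dB


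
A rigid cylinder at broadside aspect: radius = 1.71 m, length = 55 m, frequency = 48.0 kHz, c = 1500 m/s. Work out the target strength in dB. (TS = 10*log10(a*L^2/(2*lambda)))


lambda = 1500/48000 = 0.03125 m
TS = 10*log10(1.71*55^2/(2*0.03125)) = 49.18

49.18 dB


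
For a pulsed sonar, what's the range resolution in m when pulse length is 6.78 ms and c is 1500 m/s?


dR = c*tau/2 = 1500 * 6.78e-3 / 2 = 5.085

5.085 m


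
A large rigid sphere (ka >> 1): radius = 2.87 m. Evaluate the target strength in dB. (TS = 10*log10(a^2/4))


TS = 10*log10(2.87^2 / 4) = 10*log10(2.059225) = 3.14

3.14 dB


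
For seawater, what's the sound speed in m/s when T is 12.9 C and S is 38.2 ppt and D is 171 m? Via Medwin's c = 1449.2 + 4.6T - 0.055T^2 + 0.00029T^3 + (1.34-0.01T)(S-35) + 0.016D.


1506.62 m/s


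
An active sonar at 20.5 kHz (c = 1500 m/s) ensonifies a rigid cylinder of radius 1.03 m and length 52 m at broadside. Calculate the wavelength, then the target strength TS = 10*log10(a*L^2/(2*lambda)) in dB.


Step 1: lambda = c/f = 1500/20500 = 0.07317 m
Step 2: TS = 10*log10(a*L^2/(2*lambda)) = 10*log10(1.03*52^2/(2*0.07317)) = 42.79

42.79 dB


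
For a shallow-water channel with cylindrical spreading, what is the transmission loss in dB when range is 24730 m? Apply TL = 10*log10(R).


43.93 dB


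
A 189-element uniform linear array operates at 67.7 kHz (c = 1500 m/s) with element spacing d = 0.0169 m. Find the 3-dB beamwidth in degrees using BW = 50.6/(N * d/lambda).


0.35 deg


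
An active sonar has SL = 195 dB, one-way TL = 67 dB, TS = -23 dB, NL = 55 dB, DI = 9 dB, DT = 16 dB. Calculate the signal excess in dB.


-24 dB


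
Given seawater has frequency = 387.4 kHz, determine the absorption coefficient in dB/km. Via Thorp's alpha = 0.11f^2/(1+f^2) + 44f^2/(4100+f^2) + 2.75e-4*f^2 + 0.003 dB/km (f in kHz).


f^2 = 150078.76
alpha = 0.11*150078.76/(1+150078.76) + 44*150078.76/(4100+150078.76) + 2.75e-4*150078.76 + 0.003 = 84.215

84.215 dB/km


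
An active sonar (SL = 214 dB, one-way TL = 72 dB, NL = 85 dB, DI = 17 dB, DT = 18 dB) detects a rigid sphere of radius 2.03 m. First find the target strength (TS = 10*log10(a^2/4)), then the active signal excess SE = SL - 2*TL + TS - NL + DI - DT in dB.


Step 1: TS = 10*log10(2.03^2/4) = 0.13 dB
Step 2: SE = SL - 2*TL + TS - NL + DI - DT = 214 - 2*72 + (0.13) - 85 + 17 - 18 = -15.87

-15.87 dB


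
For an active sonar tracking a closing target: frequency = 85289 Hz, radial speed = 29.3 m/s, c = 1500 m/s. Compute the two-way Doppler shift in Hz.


3331.96 Hz


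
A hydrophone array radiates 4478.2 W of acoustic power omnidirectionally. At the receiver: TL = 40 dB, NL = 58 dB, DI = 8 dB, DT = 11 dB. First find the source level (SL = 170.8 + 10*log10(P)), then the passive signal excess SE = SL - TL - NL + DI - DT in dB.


Step 1: SL = 170.8 + 10*log10(4478.2) = 207.31 dB
Step 2: SE = SL - TL - NL + DI - DT = 207.31 - 40 - 58 + 8 - 11 = 106.31

106.31 dB


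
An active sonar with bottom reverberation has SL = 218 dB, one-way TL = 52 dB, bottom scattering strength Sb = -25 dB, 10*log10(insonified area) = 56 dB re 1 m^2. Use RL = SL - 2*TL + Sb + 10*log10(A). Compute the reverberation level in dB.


145 dB


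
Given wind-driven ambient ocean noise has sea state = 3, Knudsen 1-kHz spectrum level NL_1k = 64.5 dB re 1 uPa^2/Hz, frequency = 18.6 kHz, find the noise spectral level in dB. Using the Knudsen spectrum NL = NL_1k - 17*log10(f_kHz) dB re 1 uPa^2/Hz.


42.92 dB


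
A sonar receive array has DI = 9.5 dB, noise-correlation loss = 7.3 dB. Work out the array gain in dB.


AG = DI - L_corr = 9.5 - 7.3 = 2.2

2.2 dB


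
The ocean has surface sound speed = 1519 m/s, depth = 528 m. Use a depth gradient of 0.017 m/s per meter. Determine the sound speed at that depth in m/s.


c = 1519 + 0.017 * 528 = 1527.976

1527.976 m/s


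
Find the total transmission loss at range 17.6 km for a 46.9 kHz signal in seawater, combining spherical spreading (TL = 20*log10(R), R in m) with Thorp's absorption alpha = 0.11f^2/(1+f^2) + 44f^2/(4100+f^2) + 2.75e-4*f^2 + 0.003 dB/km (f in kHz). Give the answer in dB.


Step 1 (Thorp): alpha = 0.11*2199.61/(1+2199.61) + 44*2199.61/(4100+2199.61) + 2.75e-4*2199.61 + 0.003 = 16.0811 dB/km
Step 2: TL_spread = 20*log10(17600) = 84.91 dB
Step 3: TL_abs = alpha*R = 16.0811 * 17.6 = 283.03 dB
Step 4: TL_total = 84.91 + 283.03 = 367.94

367.94 dB


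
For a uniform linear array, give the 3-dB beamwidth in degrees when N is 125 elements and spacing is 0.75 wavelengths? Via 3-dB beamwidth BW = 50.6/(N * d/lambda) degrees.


0.54 deg


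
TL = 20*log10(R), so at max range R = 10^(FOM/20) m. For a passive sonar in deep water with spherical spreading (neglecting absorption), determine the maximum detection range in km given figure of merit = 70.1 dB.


At max range FOM = TL, so 20*log10(R) = 70.1
R = 10^(70.1/20) = 3198.9 m = 3.2 km

3.2 km


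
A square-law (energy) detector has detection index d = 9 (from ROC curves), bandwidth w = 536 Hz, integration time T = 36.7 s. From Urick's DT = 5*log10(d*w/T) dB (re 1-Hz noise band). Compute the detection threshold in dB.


10.59 dB


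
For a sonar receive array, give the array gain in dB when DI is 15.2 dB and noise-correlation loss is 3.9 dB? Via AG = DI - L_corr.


AG = DI - L_corr = 15.2 - 3.9 = 11.3

11.3 dB


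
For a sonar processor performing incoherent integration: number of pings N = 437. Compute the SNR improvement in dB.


Gain = 5*log10(437) = 13.2

13.2 dB


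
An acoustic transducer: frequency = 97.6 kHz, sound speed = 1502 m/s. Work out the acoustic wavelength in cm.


lambda = c/f = 1502 / 97600 = 0.0154 m = 1.54 cm

1.54 cm


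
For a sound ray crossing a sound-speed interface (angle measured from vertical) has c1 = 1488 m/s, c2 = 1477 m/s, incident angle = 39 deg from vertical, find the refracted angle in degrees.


sin(theta2) = (c2/c1)*sin(theta1) = (1477/1488)*sin(39 deg) = 0.62467
theta2 = arcsin(0.62467) = 38.66

38.66 deg


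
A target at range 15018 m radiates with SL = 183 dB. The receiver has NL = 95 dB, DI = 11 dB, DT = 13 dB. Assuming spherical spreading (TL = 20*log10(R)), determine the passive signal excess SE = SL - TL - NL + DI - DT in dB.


Step 1: TL = 20*log10(15018) = 83.53 dB
Step 2: SE = 183 - 83.53 - 95 + 11 - 13 = 2.47

2.47 dB


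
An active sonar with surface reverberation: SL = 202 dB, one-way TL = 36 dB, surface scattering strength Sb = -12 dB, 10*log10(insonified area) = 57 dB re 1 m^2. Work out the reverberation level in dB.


RL = SL - 2*TL + Sb + 10*log10(A) = 202 - 2*36 + (-12) + 57 = 175

175 dB


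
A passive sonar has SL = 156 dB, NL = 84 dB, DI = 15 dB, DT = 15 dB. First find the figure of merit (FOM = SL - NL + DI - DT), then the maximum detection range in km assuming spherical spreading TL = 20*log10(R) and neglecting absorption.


Step 1: FOM = SL - NL + DI - DT = 156 - 84 + 15 - 15 = 72 dB
Step 2: at max range FOM = TL = 20*log10(R), so R = 10^(72/20) = 3981.07 m = 3.98 km

3.98 km


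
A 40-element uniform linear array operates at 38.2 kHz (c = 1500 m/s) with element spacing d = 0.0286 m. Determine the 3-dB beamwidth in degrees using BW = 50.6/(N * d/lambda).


Step 1: lambda = 1500/38200 = 0.03927 m
Step 2: d/lambda = 0.0286/0.03927 = 0.7283
Step 3: BW = 50.6/(N * d/lambda) = 50.6/(40 * 0.7283) = 1.74

1.74 deg


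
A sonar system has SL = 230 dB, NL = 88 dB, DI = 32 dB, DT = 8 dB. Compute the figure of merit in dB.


FOM = SL - NL + DI - DT = 230 - 88 + 32 - 8 = 166

166 dB


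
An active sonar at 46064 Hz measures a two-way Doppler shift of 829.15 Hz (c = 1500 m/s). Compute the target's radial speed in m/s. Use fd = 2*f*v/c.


13.5 m/s


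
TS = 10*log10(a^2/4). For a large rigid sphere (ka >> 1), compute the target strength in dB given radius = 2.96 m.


TS = 10*log10(2.96^2 / 4) = 10*log10(2.1904) = 3.41

3.41 dB


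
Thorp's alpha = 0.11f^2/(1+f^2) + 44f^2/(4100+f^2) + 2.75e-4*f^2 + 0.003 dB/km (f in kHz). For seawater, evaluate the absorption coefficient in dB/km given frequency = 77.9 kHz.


f^2 = 6068.41
alpha = 0.11*6068.41/(1+6068.41) + 44*6068.41/(4100+6068.41) + 2.75e-4*6068.41 + 0.003 = 28.041

28.041 dB/km


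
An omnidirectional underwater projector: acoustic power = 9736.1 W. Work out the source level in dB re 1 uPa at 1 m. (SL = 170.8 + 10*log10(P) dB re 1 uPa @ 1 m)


SL = 170.8 + 10*log10(9736.1) = 170.8 + 39.88 = 210.68

210.68 dB


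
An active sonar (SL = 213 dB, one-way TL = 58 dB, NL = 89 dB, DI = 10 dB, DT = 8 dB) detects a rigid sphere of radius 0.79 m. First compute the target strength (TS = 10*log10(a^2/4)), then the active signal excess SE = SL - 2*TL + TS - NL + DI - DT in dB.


Step 1: TS = 10*log10(0.79^2/4) = -8.07 dB
Step 2: SE = SL - 2*TL + TS - NL + DI - DT = 213 - 2*58 + (-8.07) - 89 + 10 - 8 = 1.93

1.93 dB


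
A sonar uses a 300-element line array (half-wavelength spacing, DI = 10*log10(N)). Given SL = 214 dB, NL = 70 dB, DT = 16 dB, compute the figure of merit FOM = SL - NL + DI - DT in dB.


152.77 dB


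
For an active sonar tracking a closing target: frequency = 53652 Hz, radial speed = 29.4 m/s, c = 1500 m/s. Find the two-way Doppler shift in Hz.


fd = 2*f*v/c = 2 * 53652 * 29.4 / 1500 = 2103.16

2103.16 Hz


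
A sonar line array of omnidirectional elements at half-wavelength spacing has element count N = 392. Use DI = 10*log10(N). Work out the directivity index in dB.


DI = 10*log10(392) = 25.93

25.93 dB


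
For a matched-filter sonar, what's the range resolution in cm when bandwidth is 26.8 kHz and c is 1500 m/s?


2.8 cm


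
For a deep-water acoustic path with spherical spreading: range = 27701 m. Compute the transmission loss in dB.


TL = 20*log10(27701) = 88.85

88.85 dB


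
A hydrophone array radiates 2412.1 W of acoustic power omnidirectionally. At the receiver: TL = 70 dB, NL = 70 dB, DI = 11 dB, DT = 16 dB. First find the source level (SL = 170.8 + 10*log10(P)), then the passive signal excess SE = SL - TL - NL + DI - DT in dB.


Step 1: SL = 170.8 + 10*log10(2412.1) = 204.62 dB
Step 2: SE = SL - TL - NL + DI - DT = 204.62 - 70 - 70 + 11 - 16 = 59.62

59.62 dB


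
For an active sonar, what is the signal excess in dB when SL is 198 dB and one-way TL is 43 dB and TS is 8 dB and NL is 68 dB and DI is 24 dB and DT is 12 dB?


SE = SL - 2*TL + TS - NL + DI - DT = 198 - 2*43 + (8) - 68 + 24 - 12 = 64

64 dB


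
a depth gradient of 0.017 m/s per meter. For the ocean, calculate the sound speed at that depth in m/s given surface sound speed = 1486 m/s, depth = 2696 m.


c = 1486 + 0.017 * 2696 = 1531.832

1531.832 m/s


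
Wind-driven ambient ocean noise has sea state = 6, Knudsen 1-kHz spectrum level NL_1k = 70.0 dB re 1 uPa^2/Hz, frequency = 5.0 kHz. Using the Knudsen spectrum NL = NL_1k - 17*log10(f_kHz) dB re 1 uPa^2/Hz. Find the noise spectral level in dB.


NL = NL_1k - 17*log10(f_kHz) = 70.0 - 17*log10(5.0) = 70.0 - (11.88) = 58.12

58.12 dB


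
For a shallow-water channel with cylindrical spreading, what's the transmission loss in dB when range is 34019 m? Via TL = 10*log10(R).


TL = 10*log10(34019) = 45.32

45.32 dB


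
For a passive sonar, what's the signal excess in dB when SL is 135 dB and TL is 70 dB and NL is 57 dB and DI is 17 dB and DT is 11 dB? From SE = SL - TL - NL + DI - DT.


SE = SL - TL - NL + DI - DT = 135 - 70 - 57 + 17 - 11 = 14

14 dB


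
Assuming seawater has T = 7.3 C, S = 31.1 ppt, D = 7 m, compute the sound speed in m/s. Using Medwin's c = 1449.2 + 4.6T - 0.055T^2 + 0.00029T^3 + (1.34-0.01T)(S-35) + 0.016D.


c = 1449.2 + 4.6*7.3 - 0.055*7.3^2 + 0.00029*7.3^3 + (1.34 - 0.01*7.3)*(31.1 - 35) + 0.016*7 = 1475.13

1475.13 m/s


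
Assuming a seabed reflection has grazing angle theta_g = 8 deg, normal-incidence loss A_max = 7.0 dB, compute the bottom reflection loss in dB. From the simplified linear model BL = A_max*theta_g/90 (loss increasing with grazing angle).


BL = A_max * theta_g / 90 = 7.0 * 8 / 90 = 0.62

0.62 dB


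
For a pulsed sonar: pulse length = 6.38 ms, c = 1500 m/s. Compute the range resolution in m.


dR = c*tau/2 = 1500 * 6.38e-3 / 2 = 4.785

4.785 m


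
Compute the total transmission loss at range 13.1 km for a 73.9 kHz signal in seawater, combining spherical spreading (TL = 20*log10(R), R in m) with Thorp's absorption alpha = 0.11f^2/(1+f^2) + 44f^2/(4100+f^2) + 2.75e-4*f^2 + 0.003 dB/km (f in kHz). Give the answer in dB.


432.73 dB


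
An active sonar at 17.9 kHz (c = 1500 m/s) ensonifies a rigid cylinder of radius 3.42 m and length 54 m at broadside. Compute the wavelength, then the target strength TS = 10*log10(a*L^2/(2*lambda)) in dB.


Step 1: lambda = c/f = 1500/17900 = 0.0838 m
Step 2: TS = 10*log10(a*L^2/(2*lambda)) = 10*log10(3.42*54^2/(2*0.0838)) = 47.75

47.75 dB


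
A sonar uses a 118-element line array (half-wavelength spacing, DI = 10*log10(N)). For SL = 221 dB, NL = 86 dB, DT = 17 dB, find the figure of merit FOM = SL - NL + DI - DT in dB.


Step 1: DI = 10*log10(118) = 20.72 dB
Step 2: FOM = SL - NL + DI - DT = 221 - 86 + 20.72 - 17 = 138.72

138.72 dB


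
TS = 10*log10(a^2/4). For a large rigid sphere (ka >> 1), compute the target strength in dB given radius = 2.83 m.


3.02 dB


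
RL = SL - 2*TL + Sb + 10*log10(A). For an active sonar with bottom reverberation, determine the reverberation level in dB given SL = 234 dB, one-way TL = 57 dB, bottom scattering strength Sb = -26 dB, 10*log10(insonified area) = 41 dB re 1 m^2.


RL = SL - 2*TL + Sb + 10*log10(A) = 234 - 2*57 + (-26) + 41 = 135

135 dB


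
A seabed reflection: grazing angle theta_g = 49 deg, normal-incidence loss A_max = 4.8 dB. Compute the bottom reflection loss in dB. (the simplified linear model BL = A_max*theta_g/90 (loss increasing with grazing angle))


BL = A_max * theta_g / 90 = 4.8 * 49 / 90 = 2.61

2.61 dB


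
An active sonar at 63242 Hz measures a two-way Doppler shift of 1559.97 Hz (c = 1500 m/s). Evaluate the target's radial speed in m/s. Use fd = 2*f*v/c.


18.5 m/s


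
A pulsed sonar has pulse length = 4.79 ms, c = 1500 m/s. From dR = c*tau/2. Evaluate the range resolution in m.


dR = c*tau/2 = 1500 * 4.79e-3 / 2 = 3.5925

3.5925 m


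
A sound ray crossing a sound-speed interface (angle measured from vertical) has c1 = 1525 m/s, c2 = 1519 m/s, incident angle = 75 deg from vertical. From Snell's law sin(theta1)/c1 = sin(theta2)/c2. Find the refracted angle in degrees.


74.18 deg


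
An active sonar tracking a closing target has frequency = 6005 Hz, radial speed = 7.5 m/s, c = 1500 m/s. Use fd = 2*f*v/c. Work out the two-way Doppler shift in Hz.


fd = 2*f*v/c = 2 * 6005 * 7.5 / 1500 = 60.05

60.05 Hz


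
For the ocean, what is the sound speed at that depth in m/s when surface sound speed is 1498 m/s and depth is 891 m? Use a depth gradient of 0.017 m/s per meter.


1513.147 m/s


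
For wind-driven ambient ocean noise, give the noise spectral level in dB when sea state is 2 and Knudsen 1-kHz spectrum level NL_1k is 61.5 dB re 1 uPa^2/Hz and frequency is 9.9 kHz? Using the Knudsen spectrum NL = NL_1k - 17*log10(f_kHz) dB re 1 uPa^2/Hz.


NL = NL_1k - 17*log10(f_kHz) = 61.5 - 17*log10(9.9) = 61.5 - (16.93) = 44.57

44.57 dB


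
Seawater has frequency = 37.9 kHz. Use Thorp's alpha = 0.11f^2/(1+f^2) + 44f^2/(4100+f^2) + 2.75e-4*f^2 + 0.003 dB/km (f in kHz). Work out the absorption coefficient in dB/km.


f^2 = 1436.41
alpha = 0.11*1436.41/(1+1436.41) + 44*1436.41/(4100+1436.41) + 2.75e-4*1436.41 + 0.003 = 11.924

11.924 dB/km


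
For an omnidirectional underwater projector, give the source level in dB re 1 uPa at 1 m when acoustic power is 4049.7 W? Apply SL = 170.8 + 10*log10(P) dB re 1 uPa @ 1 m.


206.87 dB


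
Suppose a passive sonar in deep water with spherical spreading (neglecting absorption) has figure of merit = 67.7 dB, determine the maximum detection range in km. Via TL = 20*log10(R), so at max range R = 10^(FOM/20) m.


2.43 km


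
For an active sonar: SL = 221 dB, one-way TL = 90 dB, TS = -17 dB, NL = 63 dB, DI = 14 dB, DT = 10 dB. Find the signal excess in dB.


-35 dB


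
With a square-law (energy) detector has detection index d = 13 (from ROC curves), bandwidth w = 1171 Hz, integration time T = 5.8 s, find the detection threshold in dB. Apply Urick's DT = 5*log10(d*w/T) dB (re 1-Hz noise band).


17.1 dB


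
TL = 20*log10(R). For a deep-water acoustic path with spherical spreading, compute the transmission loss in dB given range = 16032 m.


84.1 dB


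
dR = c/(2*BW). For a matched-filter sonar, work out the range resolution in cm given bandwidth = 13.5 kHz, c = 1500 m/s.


dR = c/(2*BW) = 1500 / (2 * 13.5e3) = 0.0556 m = 5.56 cm

5.56 cm


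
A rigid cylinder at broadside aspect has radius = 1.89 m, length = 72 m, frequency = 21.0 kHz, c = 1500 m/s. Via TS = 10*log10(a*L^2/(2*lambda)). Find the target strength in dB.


lambda = 1500/21000 = 0.07143 m
TS = 10*log10(1.89*72^2/(2*0.07143)) = 48.36

48.36 dB


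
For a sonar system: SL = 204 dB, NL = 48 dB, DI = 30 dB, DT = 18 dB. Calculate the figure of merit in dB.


FOM = SL - NL + DI - DT = 204 - 48 + 30 - 18 = 168

168 dB


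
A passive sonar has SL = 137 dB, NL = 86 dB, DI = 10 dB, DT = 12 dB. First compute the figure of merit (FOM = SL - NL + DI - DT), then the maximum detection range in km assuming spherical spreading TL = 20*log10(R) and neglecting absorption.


Step 1: FOM = SL - NL + DI - DT = 137 - 86 + 10 - 12 = 49 dB
Step 2: at max range FOM = TL = 20*log10(R), so R = 10^(49/20) = 281.84 m = 0.28 km

0.28 km


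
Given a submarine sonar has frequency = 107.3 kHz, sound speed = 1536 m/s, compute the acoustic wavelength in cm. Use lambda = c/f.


lambda = c/f = 1536 / 107300 = 0.0143 m = 1.43 cm

1.43 cm


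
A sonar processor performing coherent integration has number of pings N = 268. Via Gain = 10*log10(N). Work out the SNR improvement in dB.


Gain = 10*log10(268) = 24.28

24.28 dB


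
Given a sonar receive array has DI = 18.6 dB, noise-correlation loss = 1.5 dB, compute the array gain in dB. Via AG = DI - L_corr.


AG = DI - L_corr = 18.6 - 1.5 = 17.1

17.1 dB


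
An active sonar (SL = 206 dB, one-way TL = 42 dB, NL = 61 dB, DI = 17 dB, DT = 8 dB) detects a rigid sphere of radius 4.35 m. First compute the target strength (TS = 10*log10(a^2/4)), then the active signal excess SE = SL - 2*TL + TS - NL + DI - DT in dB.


Step 1: TS = 10*log10(4.35^2/4) = 6.75 dB
Step 2: SE = SL - 2*TL + TS - NL + DI - DT = 206 - 2*42 + (6.75) - 61 + 17 - 8 = 76.75

76.75 dB


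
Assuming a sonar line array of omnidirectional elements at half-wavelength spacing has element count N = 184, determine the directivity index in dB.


22.65 dB


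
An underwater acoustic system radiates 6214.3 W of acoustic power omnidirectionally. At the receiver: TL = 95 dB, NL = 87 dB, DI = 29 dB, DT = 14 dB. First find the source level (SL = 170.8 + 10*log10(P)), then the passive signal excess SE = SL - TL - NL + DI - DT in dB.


Step 1: SL = 170.8 + 10*log10(6214.3) = 208.73 dB
Step 2: SE = SL - TL - NL + DI - DT = 208.73 - 95 - 87 + 29 - 14 = 41.73

41.73 dB


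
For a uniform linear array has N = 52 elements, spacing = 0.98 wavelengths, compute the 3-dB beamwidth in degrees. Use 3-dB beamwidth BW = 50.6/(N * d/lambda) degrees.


BW = 50.6 / (52 * 0.98) = 50.6 / 50.96 = 0.99

0.99 deg


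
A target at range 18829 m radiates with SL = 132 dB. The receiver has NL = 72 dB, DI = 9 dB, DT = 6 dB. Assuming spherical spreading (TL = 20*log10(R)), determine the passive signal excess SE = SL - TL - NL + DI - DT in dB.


Step 1: TL = 20*log10(18829) = 85.5 dB
Step 2: SE = 132 - 85.5 - 72 + 9 - 6 = -22.5

-22.5 dB


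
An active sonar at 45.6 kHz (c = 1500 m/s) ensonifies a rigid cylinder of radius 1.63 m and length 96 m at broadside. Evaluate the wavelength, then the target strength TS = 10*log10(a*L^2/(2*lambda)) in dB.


Step 1: lambda = c/f = 1500/45600 = 0.03289 m
Step 2: TS = 10*log10(a*L^2/(2*lambda)) = 10*log10(1.63*96^2/(2*0.03289)) = 53.59

53.59 dB


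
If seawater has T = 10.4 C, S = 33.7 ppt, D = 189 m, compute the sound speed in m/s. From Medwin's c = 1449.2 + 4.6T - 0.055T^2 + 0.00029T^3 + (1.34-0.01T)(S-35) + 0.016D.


c = 1449.2 + 4.6*10.4 - 0.055*10.4^2 + 0.00029*10.4^3 + (1.34 - 0.01*10.4)*(33.7 - 35) + 0.016*189 = 1492.83

1492.83 m/s


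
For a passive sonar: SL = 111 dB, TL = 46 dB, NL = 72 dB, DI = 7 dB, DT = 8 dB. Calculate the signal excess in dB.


-8 dB


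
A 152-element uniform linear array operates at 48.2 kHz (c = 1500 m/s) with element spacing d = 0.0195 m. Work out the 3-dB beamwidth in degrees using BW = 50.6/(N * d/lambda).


Step 1: lambda = 1500/48200 = 0.03112 m
Step 2: d/lambda = 0.0195/0.03112 = 0.6266
Step 3: BW = 50.6/(N * d/lambda) = 50.6/(152 * 0.6266) = 0.53

0.53 deg


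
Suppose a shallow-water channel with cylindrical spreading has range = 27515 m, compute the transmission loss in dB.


TL = 10*log10(27515) = 44.4

44.4 dB


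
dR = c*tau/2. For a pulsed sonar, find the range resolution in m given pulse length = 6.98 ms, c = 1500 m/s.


dR = c*tau/2 = 1500 * 6.98e-3 / 2 = 5.235

5.235 m


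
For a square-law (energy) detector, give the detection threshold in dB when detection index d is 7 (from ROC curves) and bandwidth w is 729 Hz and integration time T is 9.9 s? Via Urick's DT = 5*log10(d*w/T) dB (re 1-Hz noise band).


13.56 dB


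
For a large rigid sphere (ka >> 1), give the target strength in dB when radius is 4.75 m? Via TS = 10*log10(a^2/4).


TS = 10*log10(4.75^2 / 4) = 10*log10(5.640625) = 7.51

7.51 dB


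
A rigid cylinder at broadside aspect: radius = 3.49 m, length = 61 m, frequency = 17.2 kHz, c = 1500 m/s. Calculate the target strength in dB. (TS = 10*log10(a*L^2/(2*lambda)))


48.72 dB


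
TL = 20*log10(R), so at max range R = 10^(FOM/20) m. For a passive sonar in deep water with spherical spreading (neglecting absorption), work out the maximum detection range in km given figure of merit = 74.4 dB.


At max range FOM = TL, so 20*log10(R) = 74.4
R = 10^(74.4/20) = 5248.07 m = 5.25 km

5.25 km


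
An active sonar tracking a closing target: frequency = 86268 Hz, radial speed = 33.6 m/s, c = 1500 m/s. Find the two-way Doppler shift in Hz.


3864.81 Hz


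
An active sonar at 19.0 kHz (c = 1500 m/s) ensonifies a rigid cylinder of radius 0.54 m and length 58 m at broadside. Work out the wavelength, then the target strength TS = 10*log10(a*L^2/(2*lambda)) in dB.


Step 1: lambda = c/f = 1500/19000 = 0.07895 m
Step 2: TS = 10*log10(a*L^2/(2*lambda)) = 10*log10(0.54*58^2/(2*0.07895)) = 40.61

40.61 dB


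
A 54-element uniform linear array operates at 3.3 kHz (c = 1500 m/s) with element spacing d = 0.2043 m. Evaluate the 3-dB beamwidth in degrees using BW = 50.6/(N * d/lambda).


Step 1: lambda = 1500/3300 = 0.45455 m
Step 2: d/lambda = 0.2043/0.45455 = 0.4495
Step 3: BW = 50.6/(N * d/lambda) = 50.6/(54 * 0.4495) = 2.08

2.08 deg


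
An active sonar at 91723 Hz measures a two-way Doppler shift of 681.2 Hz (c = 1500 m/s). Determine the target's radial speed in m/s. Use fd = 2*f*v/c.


5.57 m/s


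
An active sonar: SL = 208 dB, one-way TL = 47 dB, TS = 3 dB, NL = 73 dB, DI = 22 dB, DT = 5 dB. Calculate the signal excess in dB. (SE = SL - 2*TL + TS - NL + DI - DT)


SE = SL - 2*TL + TS - NL + DI - DT = 208 - 2*47 + (3) - 73 + 22 - 5 = 61

61 dB


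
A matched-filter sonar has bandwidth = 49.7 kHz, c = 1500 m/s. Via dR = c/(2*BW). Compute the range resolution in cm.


dR = c/(2*BW) = 1500 / (2 * 49.7e3) = 0.0151 m = 1.51 cm

1.51 cm


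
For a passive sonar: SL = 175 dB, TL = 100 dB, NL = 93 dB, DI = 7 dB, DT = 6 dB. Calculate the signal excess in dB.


-17 dB


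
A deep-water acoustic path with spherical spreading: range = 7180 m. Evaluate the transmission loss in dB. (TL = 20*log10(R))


TL = 20*log10(7180) = 77.12

77.12 dB


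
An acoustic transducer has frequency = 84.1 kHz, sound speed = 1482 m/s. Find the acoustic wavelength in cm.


lambda = c/f = 1482 / 84100 = 0.0176 m = 1.76 cm

1.76 cm


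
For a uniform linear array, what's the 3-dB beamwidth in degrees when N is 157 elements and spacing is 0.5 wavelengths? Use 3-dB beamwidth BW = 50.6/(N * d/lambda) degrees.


BW = 50.6 / (157 * 0.5) = 50.6 / 78.5 = 0.64

0.64 deg


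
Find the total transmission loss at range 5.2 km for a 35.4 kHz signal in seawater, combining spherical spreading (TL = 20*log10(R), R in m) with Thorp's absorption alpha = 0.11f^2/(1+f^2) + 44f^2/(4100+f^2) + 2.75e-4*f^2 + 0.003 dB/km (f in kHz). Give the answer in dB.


Step 1 (Thorp): alpha = 0.11*1253.16/(1+1253.16) + 44*1253.16/(4100+1253.16) + 2.75e-4*1253.16 + 0.003 = 10.7578 dB/km
Step 2: TL_spread = 20*log10(5200) = 74.32 dB
Step 3: TL_abs = alpha*R = 10.7578 * 5.2 = 55.94 dB
Step 4: TL_total = 74.32 + 55.94 = 130.26

130.26 dB


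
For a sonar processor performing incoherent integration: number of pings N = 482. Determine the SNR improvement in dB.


Gain = 5*log10(482) = 13.42

13.42 dB


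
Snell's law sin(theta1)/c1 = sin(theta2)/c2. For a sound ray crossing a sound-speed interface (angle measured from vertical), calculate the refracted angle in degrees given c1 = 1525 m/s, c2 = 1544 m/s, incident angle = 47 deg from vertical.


sin(theta2) = (c2/c1)*sin(theta1) = (1544/1525)*sin(47 deg) = 0.74047
theta2 = arcsin(0.74047) = 47.77

47.77 deg


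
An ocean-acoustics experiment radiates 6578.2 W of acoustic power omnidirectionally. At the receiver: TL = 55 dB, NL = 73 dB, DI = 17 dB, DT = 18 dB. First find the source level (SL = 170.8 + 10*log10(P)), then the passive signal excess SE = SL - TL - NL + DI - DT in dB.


Step 1: SL = 170.8 + 10*log10(6578.2) = 208.98 dB
Step 2: SE = SL - TL - NL + DI - DT = 208.98 - 55 - 73 + 17 - 18 = 79.98

79.98 dB


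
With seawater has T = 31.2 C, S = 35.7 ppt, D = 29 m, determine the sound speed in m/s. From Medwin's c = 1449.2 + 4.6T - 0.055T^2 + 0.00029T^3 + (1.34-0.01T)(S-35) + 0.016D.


c = 1449.2 + 4.6*31.2 - 0.055*31.2^2 + 0.00029*31.2^3 + (1.34 - 0.01*31.2)*(35.7 - 35) + 0.016*29 = 1549.17

1549.17 m/s


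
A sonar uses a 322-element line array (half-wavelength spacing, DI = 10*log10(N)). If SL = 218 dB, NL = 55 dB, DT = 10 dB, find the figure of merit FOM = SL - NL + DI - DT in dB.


178.08 dB


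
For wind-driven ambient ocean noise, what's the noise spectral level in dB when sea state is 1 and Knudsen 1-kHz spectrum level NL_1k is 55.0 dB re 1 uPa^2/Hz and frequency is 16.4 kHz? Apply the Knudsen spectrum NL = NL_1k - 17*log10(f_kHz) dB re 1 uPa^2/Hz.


NL = NL_1k - 17*log10(f_kHz) = 55.0 - 17*log10(16.4) = 55.0 - (20.65) = 34.35

34.35 dB


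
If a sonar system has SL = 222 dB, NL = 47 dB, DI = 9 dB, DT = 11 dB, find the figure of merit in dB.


173 dB


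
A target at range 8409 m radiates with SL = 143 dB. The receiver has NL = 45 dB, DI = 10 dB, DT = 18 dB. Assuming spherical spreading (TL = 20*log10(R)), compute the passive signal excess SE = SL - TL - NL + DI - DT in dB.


Step 1: TL = 20*log10(8409) = 78.49 dB
Step 2: SE = 143 - 78.49 - 45 + 10 - 18 = 11.51

11.51 dB


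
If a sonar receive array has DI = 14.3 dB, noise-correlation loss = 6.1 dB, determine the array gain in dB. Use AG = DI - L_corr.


AG = DI - L_corr = 14.3 - 6.1 = 8.2

8.2 dB


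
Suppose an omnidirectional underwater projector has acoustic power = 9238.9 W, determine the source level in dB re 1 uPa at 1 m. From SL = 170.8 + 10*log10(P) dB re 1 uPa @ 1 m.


210.46 dB


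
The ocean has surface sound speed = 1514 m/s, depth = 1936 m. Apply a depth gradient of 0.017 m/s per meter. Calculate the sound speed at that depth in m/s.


c = 1514 + 0.017 * 1936 = 1546.912

1546.912 m/s


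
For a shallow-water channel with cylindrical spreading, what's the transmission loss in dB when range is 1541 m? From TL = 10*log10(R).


TL = 10*log10(1541) = 31.88

31.88 dB


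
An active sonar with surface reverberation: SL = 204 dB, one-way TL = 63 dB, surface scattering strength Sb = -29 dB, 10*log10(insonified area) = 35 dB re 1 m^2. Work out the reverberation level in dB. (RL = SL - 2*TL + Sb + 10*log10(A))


84 dB


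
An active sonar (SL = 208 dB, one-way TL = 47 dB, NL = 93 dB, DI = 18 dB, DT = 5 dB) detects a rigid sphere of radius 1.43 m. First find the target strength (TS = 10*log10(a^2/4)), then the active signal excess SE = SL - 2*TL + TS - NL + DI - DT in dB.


Step 1: TS = 10*log10(1.43^2/4) = -2.91 dB
Step 2: SE = SL - 2*TL + TS - NL + DI - DT = 208 - 2*47 + (-2.91) - 93 + 18 - 5 = 31.09

31.09 dB


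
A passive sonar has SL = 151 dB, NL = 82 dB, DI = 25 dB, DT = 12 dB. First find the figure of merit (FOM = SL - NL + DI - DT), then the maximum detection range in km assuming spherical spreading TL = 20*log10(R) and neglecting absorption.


Step 1: FOM = SL - NL + DI - DT = 151 - 82 + 25 - 12 = 82 dB
Step 2: at max range FOM = TL = 20*log10(R), so R = 10^(82/20) = 12589.25 m = 12.59 km

12.59 km


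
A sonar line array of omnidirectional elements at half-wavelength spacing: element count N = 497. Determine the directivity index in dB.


DI = 10*log10(497) = 26.96

26.96 dB


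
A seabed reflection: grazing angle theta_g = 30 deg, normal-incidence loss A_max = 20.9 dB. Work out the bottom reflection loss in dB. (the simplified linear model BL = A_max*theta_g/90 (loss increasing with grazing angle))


6.97 dB


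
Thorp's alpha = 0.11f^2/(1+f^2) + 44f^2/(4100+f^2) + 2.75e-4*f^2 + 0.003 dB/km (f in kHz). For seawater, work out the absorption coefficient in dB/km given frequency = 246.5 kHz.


f^2 = 60762.25
alpha = 0.11*60762.25/(1+60762.25) + 44*60762.25/(4100+60762.25) + 2.75e-4*60762.25 + 0.003 = 58.041

58.041 dB/km


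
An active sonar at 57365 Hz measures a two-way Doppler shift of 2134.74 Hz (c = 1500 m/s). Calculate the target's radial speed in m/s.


From fd = 2*f*v/c, v = c*fd/(2*f) = 1500 * 2134.74 / (2*57365) = 27.91

27.91 m/s


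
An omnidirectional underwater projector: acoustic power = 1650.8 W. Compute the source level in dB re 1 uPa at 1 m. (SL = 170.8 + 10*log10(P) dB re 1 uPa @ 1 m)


SL = 170.8 + 10*log10(1650.8) = 170.8 + 32.18 = 202.98

202.98 dB


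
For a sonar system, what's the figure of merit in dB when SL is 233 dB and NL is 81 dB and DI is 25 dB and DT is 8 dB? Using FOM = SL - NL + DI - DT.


FOM = SL - NL + DI - DT = 233 - 81 + 25 - 8 = 169

169 dB


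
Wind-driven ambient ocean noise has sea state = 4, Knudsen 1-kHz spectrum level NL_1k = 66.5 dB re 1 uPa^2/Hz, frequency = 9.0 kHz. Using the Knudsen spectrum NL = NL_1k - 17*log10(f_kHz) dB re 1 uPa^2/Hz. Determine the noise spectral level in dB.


NL = NL_1k - 17*log10(f_kHz) = 66.5 - 17*log10(9.0) = 66.5 - (16.22) = 50.28

50.28 dB


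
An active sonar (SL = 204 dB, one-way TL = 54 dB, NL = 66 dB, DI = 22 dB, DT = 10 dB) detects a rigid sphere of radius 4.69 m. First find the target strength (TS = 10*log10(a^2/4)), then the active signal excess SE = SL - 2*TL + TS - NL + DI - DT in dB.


Step 1: TS = 10*log10(4.69^2/4) = 7.4 dB
Step 2: SE = SL - 2*TL + TS - NL + DI - DT = 204 - 2*54 + (7.4) - 66 + 22 - 10 = 49.4

49.4 dB


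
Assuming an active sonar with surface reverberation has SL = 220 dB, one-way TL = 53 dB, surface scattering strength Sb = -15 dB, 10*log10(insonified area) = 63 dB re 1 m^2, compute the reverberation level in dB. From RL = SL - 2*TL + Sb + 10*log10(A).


RL = SL - 2*TL + Sb + 10*log10(A) = 220 - 2*53 + (-15) + 63 = 162

162 dB


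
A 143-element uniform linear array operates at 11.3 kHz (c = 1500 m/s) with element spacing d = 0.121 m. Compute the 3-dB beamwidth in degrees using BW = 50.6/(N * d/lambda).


Step 1: lambda = 1500/11300 = 0.13274 m
Step 2: d/lambda = 0.121/0.13274 = 0.9116
Step 3: BW = 50.6/(N * d/lambda) = 50.6/(143 * 0.9116) = 0.39

0.39 deg


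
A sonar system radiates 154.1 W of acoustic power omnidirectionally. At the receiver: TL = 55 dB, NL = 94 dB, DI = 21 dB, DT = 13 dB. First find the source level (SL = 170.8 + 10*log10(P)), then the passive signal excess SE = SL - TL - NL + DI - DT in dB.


Step 1: SL = 170.8 + 10*log10(154.1) = 192.68 dB
Step 2: SE = SL - TL - NL + DI - DT = 192.68 - 55 - 94 + 21 - 13 = 51.68

51.68 dB


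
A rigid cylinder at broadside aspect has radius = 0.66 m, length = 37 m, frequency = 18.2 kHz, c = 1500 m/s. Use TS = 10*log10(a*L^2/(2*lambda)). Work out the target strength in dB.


lambda = 1500/18200 = 0.08242 m
TS = 10*log10(0.66*37^2/(2*0.08242)) = 37.39

37.39 dB


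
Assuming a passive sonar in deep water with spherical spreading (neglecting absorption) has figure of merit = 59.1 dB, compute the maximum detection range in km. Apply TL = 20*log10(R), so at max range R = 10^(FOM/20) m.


0.9 km


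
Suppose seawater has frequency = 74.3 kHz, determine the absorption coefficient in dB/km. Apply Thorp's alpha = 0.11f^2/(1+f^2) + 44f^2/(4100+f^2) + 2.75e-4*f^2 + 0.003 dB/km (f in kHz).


26.879 dB/km


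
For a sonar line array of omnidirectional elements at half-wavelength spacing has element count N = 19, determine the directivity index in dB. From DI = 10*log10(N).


12.79 dB


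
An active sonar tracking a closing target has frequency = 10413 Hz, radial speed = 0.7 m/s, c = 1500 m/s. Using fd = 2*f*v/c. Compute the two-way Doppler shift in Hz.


9.72 Hz


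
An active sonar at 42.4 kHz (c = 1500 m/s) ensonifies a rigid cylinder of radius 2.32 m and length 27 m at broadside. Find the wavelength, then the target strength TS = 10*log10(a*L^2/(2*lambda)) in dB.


Step 1: lambda = c/f = 1500/42400 = 0.03538 m
Step 2: TS = 10*log10(a*L^2/(2*lambda)) = 10*log10(2.32*27^2/(2*0.03538)) = 43.78

43.78 dB


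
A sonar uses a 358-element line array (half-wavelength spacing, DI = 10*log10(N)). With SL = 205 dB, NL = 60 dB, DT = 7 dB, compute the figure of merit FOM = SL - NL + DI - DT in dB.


163.54 dB


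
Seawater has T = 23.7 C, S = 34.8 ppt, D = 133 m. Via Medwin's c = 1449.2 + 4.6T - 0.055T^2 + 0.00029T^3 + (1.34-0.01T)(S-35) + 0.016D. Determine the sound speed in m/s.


c = 1449.2 + 4.6*23.7 - 0.055*23.7^2 + 0.00029*23.7^3 + (1.34 - 0.01*23.7)*(34.8 - 35) + 0.016*133 = 1533.09

1533.09 m/s


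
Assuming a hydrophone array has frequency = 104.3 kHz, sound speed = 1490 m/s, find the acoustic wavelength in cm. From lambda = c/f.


lambda = c/f = 1490 / 104300 = 0.0143 m = 1.43 cm

1.43 cm


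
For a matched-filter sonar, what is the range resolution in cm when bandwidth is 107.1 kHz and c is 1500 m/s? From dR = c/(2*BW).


dR = c/(2*BW) = 1500 / (2 * 107.1e3) = 0.007 m = 0.7 cm

0.7 cm


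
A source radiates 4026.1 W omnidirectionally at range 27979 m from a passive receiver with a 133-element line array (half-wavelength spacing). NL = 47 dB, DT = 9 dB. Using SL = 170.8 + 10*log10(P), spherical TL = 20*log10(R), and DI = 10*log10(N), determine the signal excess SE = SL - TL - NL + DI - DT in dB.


Step 1: SL = 170.8 + 10*log10(4026.1) = 206.85 dB
Step 2: TL = 20*log10(27979) = 88.94 dB
Step 3: DI = 10*log10(133) = 21.24 dB
Step 4: SE = SL - TL - NL + DI - DT = 206.85 - 88.94 - 47 + 21.24 - 9 = 83.15

83.15 dB


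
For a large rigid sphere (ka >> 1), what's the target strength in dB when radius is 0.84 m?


TS = 10*log10(0.84^2 / 4) = 10*log10(0.1764) = -7.54

-7.54 dB


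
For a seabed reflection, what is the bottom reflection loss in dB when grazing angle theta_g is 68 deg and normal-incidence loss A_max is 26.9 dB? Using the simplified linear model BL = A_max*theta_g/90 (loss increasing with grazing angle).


20.32 dB


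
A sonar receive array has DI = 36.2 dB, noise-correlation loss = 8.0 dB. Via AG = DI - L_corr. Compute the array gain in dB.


AG = DI - L_corr = 36.2 - 8.0 = 28.2

28.2 dB


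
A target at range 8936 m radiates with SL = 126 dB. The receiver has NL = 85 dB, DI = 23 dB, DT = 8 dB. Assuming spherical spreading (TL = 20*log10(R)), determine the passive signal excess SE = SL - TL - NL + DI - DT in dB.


-23.02 dB


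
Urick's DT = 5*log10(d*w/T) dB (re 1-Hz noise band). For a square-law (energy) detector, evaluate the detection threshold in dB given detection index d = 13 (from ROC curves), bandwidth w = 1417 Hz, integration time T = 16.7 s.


DT = 5*log10(d*w/T) = 5*log10(13 * 1417 / 16.7) = 5*log10(1103.05) = 15.21

15.21 dB


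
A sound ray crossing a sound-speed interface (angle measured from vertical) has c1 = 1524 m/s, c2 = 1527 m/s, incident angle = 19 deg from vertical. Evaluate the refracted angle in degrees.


19.04 deg


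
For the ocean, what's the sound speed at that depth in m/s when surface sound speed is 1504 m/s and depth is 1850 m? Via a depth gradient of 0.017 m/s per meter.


1535.45 m/s


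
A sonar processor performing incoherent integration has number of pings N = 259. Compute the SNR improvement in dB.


Gain = 5*log10(259) = 12.07

12.07 dB


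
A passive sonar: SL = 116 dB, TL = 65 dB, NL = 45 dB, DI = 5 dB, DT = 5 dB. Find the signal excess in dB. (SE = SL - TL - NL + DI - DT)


SE = SL - TL - NL + DI - DT = 116 - 65 - 45 + 5 - 5 = 6

6 dB


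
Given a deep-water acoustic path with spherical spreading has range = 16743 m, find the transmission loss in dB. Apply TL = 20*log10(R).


84.48 dB


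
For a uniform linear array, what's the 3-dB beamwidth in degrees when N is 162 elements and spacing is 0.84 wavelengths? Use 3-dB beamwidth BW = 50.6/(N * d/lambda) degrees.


BW = 50.6 / (162 * 0.84) = 50.6 / 136.08 = 0.37

0.37 deg


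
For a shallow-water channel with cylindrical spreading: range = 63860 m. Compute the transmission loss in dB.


48.05 dB


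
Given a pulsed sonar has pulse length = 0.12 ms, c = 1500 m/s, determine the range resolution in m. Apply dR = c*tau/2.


dR = c*tau/2 = 1500 * 0.12e-3 / 2 = 0.09

0.09 m


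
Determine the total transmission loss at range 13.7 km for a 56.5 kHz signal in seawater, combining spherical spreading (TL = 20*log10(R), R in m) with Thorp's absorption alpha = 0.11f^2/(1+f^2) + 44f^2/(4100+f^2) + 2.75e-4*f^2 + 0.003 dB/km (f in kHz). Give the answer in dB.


Step 1 (Thorp): alpha = 0.11*3192.25/(1+3192.25) + 44*3192.25/(4100+3192.25) + 2.75e-4*3192.25 + 0.003 = 20.2522 dB/km
Step 2: TL_spread = 20*log10(13700) = 82.73 dB
Step 3: TL_abs = alpha*R = 20.2522 * 13.7 = 277.46 dB
Step 4: TL_total = 82.73 + 277.46 = 360.19

360.19 dB


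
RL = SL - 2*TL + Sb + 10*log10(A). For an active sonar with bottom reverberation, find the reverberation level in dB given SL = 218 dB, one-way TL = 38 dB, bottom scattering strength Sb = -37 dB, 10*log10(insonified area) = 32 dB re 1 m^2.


RL = SL - 2*TL + Sb + 10*log10(A) = 218 - 2*38 + (-37) + 32 = 137

137 dB


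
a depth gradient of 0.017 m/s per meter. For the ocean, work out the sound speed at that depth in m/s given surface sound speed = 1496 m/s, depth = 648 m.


1507.016 m/s
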